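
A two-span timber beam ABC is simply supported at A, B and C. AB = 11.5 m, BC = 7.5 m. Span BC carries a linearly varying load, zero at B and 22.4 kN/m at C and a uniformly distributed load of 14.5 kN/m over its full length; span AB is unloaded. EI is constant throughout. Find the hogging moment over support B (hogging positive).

M_B = 69.26 kN·m

Take M_B as the redundant. Released structure: two simple spans AB and BC with a hinge at B.
Rotations at B on the released spans (each span's end-slope, ×1/EI):
  span BC: triangular load, peak 22.4: 7w₀L³/(360EI) = 183.8/EI
  span BC: UDL 14.5: wL³/(24EI) = 254.9/EI
  relative rotation θ_0 = (0 + 438.6)/EI = 438.6/EI
A unit hogging moment at B produces rotation L₁/(3EI) + L₂/(3EI) = 6.333/EI.
Compatibility: M_B·(L₁+L₂)/(3EI) = θ_0, giving M_B = 69.26 kN·m (hogging).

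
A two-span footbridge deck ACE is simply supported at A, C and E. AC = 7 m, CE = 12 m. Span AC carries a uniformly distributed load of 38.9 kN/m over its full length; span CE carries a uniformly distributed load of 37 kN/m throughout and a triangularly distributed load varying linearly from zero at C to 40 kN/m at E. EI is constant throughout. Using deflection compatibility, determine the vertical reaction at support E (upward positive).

Release continuity at C by inserting a hinge; the redundant is the internal moment M_C. The primary structure is two simply-supported spans AC and CE.
End slopes at the hinge C, treating each span as simply supported:
  span AC: UDL 38.9: wL³/(24EI) = 555.9/EI
  span CE: UDL 37: wL³/(24EI) = 2664/EI
  span CE: triangular load, peak 40: 7w₀L³/(360EI) = 1344/EI
  relative rotation θ_0 = (555.9 + 4008)/EI = 4564/EI
A unit hogging moment at C produces rotation L₁/(3EI) + L₂/(3EI) = 6.333/EI.
Slope continuity at C: θ_0 = M_C·6.333/EI, so M_C = 4564/6.333 = 720.6 kN·m (hogging).
Span CE, ΣM about E: R_C^{CE}·12 = 3624 + 720.6, so R_C^{CE} = 362.1 kN and R_E = 684 − 362.1 = 321.9 kN.

R_E = 321.9 kN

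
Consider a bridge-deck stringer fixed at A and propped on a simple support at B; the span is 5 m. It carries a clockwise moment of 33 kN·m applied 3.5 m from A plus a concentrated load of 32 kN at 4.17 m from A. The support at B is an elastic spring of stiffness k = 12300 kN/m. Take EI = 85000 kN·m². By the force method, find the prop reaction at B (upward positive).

Take the reaction at B as the redundant and release it; the primary structure is a cantilever fixed at A.
Free-end deflection of the primary structure under the applied loading (downward +):
  clockwise couple 33 at a = 3.5: M₀a(2L − a)/(2EI) = 375.4/EI
  point load 32 at a = 4.17: Pa²(3L − a)/(6EI) = 1004/EI
  δ_0 = 1380/EI
Flexibility coefficient — unit upward force at B: δ_{BB} = L³/(3EI) = 41.67/EI.
With EI = 85000 kN·m²: δ_0 = 0.016232 m and δ_{BB} = 0.00049 m/kN.
Compatibility — the spring shortens by R_B/k under the reaction it provides: δ_0 − R_B·δ_{BB} = R_B/k. With 1/k = 0.000081 m/kN, R_B = δ_0 / (δ_{BB} + 1/k) = 0.016232 / (0.00049 + 0.000081) = 28.4 kN.

R_B = 28.4 kN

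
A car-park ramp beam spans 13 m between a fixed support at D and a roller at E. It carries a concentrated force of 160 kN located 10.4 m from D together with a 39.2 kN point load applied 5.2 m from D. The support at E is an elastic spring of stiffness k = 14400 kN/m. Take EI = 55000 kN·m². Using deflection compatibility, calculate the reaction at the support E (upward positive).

R_E = 120.2 kN

Remove the prop at E; the released (primary) structure is a cantilever built in at D.
Downward deflection at the released point E due to the loads:
  point load 160 at a = 10.4: Pa²(3L − a)/(6EI) = 82490/EI
  point load 39.2 at a = 5.2: Pa²(3L − a)/(6EI) = 5971/EI
  δ_0 = 88461/EI
Tip deflection under a unit load at E: L³/(3EI) = 732.3/EI.
With EI = 55000 kN·m²: δ_0 = 1.6084 m and δ_{EE} = 0.013315 m/kN.
Compatibility — the spring shortens by R_E/k under the reaction it provides: δ_0 − R_E·δ_{EE} = R_E/k. With 1/k = 0.000069 m/kN, R_E = δ_0 / (δ_{EE} + 1/k) = 1.6084 / (0.013315 + 0.000069) = 120.2 kN.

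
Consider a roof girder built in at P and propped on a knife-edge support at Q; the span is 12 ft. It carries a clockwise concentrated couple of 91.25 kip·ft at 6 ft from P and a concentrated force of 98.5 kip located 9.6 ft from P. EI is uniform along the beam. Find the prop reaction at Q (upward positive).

R_Q = 77.9 kip

Release the roller at Q. Primary structure: cantilever fixed at P.
Primary-structure tip deflection at Q by superposition:
  clockwise couple 91.25 at a = 6: M₀a(2L − a)/(2EI) = 4928/EI
  point load 98.5 at a = 9.6: Pa²(3L − a)/(6EI) = 39942/EI
  δ_0 = 44870/EI
Flexibility coefficient — unit upward force at Q: δ_{QQ} = L³/(3EI) = 576/EI.
Compatibility at Q: δ_0 − R_Q·δ_{QQ} = 0, so R_Q = 44870/576 = 77.9 kip.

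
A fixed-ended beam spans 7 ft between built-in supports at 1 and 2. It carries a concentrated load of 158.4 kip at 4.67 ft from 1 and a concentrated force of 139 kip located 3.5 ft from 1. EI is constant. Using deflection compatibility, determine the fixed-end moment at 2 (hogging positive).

M_2 = 285.9 kip·ft

Release both end moments; the primary structure is a simply-supported span 12 with redundants M_1 and M_2.
Simple-span end rotations at 1 and 2 under the given loads:
  at 1: point load 158.4 at a = 4.67: Pab(L + b)/(6LEI) = 382.9/EI
  at 2: point load 158.4 at a = 4.67: Pab(L + a)/(6LEI) = 478.9/EI
  at 1: point load 139 at a = 3.5: Pab(L + b)/(6LEI) = 425.7/EI
  at 2: point load 139 at a = 3.5: Pab(L + a)/(6LEI) = 425.7/EI
  θ_10 = 808.6/EI,  θ_20 = 904.6/EI
Flexibility coefficients: a unit moment at one end gives L/(3EI) there and L/(6EI) at the far end, so f₁₁ = f₂₂ = 2.333/EI and f₁₂ = f₂₁ = 1.167/EI.
Compatibility — zero rotation at each built-in end:
  2.333 M_1 + 1.167 M_2 = 808.6
  1.167 M_1 + 2.333 M_2 = 904.6
Solving the pair gives M_1 = 203.6 kip·ft and M_2 = 285.9 kip·ft (hogging).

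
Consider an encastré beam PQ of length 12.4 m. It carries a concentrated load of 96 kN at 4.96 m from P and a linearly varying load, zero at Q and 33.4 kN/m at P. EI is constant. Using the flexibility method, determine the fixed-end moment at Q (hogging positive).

M_Q = 285.5 kN·m

Release both end moments; the primary structure is a simply-supported span PQ with redundants M_P and M_Q.
On the primary (simply-supported) span, the end slopes from the loading are:
  at P: point load 96 at a = 4.96: Pab(L + b)/(6LEI) = 944.7/EI
  at Q: point load 96 at a = 4.96: Pab(L + a)/(6LEI) = 826.6/EI
  at P: triangular load, peak 33.4: w₀L³/(45EI) = 1415/EI
  at Q: triangular load, peak 33.4: 7w₀L³/(360EI) = 1238/EI
  θ_P0 = 2360/EI,  θ_Q0 = 2065/EI
Flexibility coefficients: a unit moment at one end gives L/(3EI) there and L/(6EI) at the far end, so f₁₁ = f₂₂ = 4.133/EI and f₁₂ = f₂₁ = 2.067/EI.
Compatibility — zero rotation at each built-in end:
  4.133 M_P + 2.067 M_Q = 2360
  2.067 M_P + 4.133 M_Q = 2065
Solving the pair gives M_P = 428.2 kN·m and M_Q = 285.5 kN·m (hogging).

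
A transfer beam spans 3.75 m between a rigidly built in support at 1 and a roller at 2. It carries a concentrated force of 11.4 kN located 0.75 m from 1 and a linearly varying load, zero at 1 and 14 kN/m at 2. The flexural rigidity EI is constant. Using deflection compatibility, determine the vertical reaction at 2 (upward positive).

R_2 = 15.08 kN

Release the roller at 2. Primary structure: cantilever fixed at 1.
Downward deflection at the released point 2 due to the loads:
  point load 11.4 at a = 0.75: Pa²(3L − a)/(6EI) = 11.22/EI
  triangular load, peak 14 at the free end: 11w₀L⁴/(120EI) = 253.8/EI
  δ_0 = 265/EI
Flexibility coefficient — unit upward force at 2: δ_{22} = L³/(3EI) = 17.58/EI.
The prop prevents deflection at 2: R_2 = δ_0/δ_{22} = 265/17.58 = 15.08 kN.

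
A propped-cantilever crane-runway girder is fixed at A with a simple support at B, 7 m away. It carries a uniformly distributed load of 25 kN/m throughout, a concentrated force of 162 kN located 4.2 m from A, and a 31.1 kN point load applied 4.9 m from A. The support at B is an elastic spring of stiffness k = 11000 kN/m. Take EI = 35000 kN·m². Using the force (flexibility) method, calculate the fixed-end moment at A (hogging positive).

Take the reaction at B as the redundant and release it; the primary structure is a cantilever fixed at A.
Downward deflection at the released point B due to the loads:
  UDL 25: wL⁴/(8EI) = 7503/EI
  point load 162 at a = 4.2: Pa²(3L − a)/(6EI) = 8002/EI
  point load 31.1 at a = 4.9: Pa²(3L − a)/(6EI) = 2004/EI
  δ_0 = 17508/EI
Flexibility coefficient — unit upward force at B: δ_{BB} = L³/(3EI) = 114.3/EI.
With EI = 35000 kN·m²: δ_0 = 0.50024 m and δ_{BB} = 0.003267 m/kN.
Compatibility — the spring shortens by R_B/k under the reaction it provides: δ_0 − R_B·δ_{BB} = R_B/k. With 1/k = 0.000091 m/kN, R_B = δ_0 / (δ_{BB} + 1/k) = 0.50024 / (0.003267 + 0.000091) = 149 kN.
Moment equilibrium about A: M_A = Σ(load moments about A) − R_B·L = 1445 − 149×7 = 402.4 kN·m.

M_A = 402.4 kN·m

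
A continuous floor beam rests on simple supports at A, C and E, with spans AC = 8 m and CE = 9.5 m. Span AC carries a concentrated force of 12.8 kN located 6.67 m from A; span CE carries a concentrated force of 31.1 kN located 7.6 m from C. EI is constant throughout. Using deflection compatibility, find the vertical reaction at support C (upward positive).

Insert a hinge at C; M_C is the redundant, and each span becomes simply supported.
End slopes at the hinge C, treating each span as simply supported:
  span AC: point load 12.8 at a = 6.67: Pab(L + a)/(6LEI) = 34.7/EI
  span CE: point load 31.1 at a = 7.6: Pab(L + b)/(6LEI) = 89.82/EI
  relative rotation θ_0 = (34.7 + 89.82)/EI = 124.5/EI
A unit hogging moment at C produces rotation L₁/(3EI) + L₂/(3EI) = 5.833/EI.
Slope continuity at C: θ_0 = M_C·5.833/EI, so M_C = 124.5/5.833 = 21.35 kN·m (hogging).
Span AC, ΣM about A with M_C applied at C: R_C^{AC}·8 = 85.38 + 21.35, so R_C^{AC} = 13.34 kN and R_A = 12.8 − 13.34 = -0.5403 kN.
Span CE, ΣM about E: R_C^{CE}·9.5 = 59.09 + 21.35, so R_C^{CE} = 8.467 kN and R_E = 31.1 − 8.467 = 22.63 kN.
R_C = 13.34 + 8.467 = 21.81 kN.

R_C = 21.81 kN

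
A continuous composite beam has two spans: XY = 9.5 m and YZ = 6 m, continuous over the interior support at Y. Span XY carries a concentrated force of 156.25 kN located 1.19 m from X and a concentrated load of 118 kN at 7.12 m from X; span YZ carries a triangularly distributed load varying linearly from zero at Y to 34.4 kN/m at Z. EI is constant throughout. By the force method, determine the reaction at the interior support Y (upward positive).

R_Y = 196 kN

Take M_Y as the redundant. Released structure: two simple spans XY and YZ with a hinge at Y.
End slopes at the hinge Y, treating each span as simply supported:
  span XY: point load 156.25 at a = 1.19: Pab(L + a)/(6LEI) = 289.8/EI
  span XY: point load 118 at a = 7.12: Pab(L + a)/(6LEI) = 583/EI
  span YZ: triangular load, peak 34.4: 7w₀L³/(360EI) = 144.5/EI
  relative rotation θ_0 = (872.8 + 144.5)/EI = 1017/EI
A unit hogging moment at Y produces rotation L₁/(3EI) + L₂/(3EI) = 5.167/EI.
Slope continuity at Y: θ_0 = M_Y·5.167/EI, so M_Y = 1017/5.167 = 196.9 kN·m (hogging).
Span XY, ΣM about X with M_Y applied at Y: R_Y^{XY}·9.5 = 1026 + 196.9, so R_Y^{XY} = 128.7 kN and R_X = 274.2 − 128.7 = 145.5 kN.
Span YZ, ΣM about Z: R_Y^{YZ}·6 = 206.4 + 196.9, so R_Y^{YZ} = 67.22 kN and R_Z = 103.2 − 67.22 = 35.98 kN.
R_Y = 128.7 + 67.22 = 196 kN.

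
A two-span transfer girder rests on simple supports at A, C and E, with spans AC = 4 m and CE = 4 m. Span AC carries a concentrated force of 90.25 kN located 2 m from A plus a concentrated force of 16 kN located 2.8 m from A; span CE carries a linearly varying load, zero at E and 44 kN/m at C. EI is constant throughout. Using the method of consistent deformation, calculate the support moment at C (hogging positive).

Insert a hinge at C; M_C is the redundant, and each span becomes simply supported.
Rotations at C on the released spans (each span's end-slope, ×1/EI):
  span AC: point load 90.25 at a = 2: Pab(L + a)/(6LEI) = 90.25/EI
  span AC: point load 16 at a = 2.8: Pab(L + a)/(6LEI) = 15.23/EI
  span CE: triangular load, peak 44: w₀L³/(45EI) = 62.58/EI
  relative rotation θ_0 = (105.5 + 62.58)/EI = 168.1/EI
A unit hogging moment at C produces rotation L₁/(3EI) + L₂/(3EI) = 2.667/EI.
Slope continuity at C: θ_0 = M_C·2.667/EI, so M_C = 168.1/2.667 = 63.02 kN·m (hogging).

M_C = 63.02 kN·m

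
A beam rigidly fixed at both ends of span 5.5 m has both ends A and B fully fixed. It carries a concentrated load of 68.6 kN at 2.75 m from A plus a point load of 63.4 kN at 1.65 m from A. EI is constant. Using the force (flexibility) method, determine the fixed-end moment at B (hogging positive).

Take the two fixed-end moments M_A, M_B as redundants; the released structure is the simple span AB.
Simple-span end rotations at A and B under the given loads:
  at A: point load 68.6 at a = 2.75: Pab(L + b)/(6LEI) = 129.7/EI
  at B: point load 68.6 at a = 2.75: Pab(L + a)/(6LEI) = 129.7/EI
  at A: point load 63.4 at a = 1.65: Pab(L + b)/(6LEI) = 114.1/EI
  at B: point load 63.4 at a = 1.65: Pab(L + a)/(6LEI) = 87.26/EI
  θ_A0 = 243.8/EI,  θ_B0 = 217/EI
Flexibility coefficients: a unit moment at one end gives L/(3EI) there and L/(6EI) at the far end, so f₁₁ = f₂₂ = 1.833/EI and f₁₂ = f₂₁ = 0.9167/EI.
Compatibility — zero rotation at each built-in end:
  1.833 M_A + 0.9167 M_B = 243.8
  0.9167 M_A + 1.833 M_B = 217
Solving the pair gives M_A = 98.42 kN·m and M_B = 69.13 kN·m (hogging).

M_B = 69.13 kN·m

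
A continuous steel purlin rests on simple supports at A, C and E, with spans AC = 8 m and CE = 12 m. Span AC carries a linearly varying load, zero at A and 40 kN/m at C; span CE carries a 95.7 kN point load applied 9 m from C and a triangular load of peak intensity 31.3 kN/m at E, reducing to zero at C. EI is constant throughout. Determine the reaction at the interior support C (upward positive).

R_C = 257.1 kN

Release continuity at C by inserting a hinge; the redundant is the internal moment M_C. The primary structure is two simply-supported spans AC and CE.
Rotations at C on the released spans (each span's end-slope, ×1/EI):
  span AC: triangular load, peak 40: w₀L³/(45EI) = 455.1/EI
  span CE: point load 95.7 at a = 9: Pab(L + b)/(6LEI) = 538.3/EI
  span CE: triangular load, peak 31.3: 7w₀L³/(360EI) = 1052/EI
  relative rotation θ_0 = (455.1 + 1590)/EI = 2045/EI
A unit hogging moment at C produces rotation L₁/(3EI) + L₂/(3EI) = 6.667/EI.
Slope continuity at C: θ_0 = M_C·6.667/EI, so M_C = 2045/6.667 = 306.8 kN·m (hogging).
Span AC, ΣM about A with M_C applied at C: R_C^{AC}·8 = 853.3 + 306.8, so R_C^{AC} = 145 kN and R_A = 160 − 145 = 14.99 kN.
Span CE, ΣM about E: R_C^{CE}·12 = 1038 + 306.8, so R_C^{CE} = 112.1 kN and R_E = 283.5 − 112.1 = 171.4 kN.
R_C = 145 + 112.1 = 257.1 kN.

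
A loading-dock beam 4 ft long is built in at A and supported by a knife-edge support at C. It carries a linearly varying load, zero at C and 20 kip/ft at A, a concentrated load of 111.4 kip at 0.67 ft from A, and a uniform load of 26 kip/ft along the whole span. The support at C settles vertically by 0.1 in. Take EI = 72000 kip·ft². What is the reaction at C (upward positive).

Choose R_C as the redundant. The primary structure is the cantilever fixed at A.
Downward deflection at the released point C due to the loads:
  triangular load, peak 20 at the fixed end: w₀L⁴/(30EI) = 170.7/EI
  point load 111.4 at a = 0.67: Pa²(3L − a)/(6EI) = 94.43/EI
  UDL 26: wL⁴/(8EI) = 832/EI
  δ_0 = 1097/EI
Tip deflection under a unit load at C: L³/(3EI) = 21.33/EI.
With EI = 72000 kip·ft²: δ_0 = 0.015237 ft and δ_{CC} = 0.000296 ft/kip.
Compatibility — the beam at C must follow the support down by 0.008333 ft: δ_0 − R_C·δ_{CC} = 0.008333, so R_C = (0.015237 − 0.008333)/0.000296 = 23.3 kip.

R_C = 23.3 kip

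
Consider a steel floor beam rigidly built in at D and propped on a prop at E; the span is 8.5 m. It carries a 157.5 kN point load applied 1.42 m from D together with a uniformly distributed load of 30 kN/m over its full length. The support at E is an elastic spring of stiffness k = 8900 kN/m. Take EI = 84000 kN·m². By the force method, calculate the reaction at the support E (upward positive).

Remove the prop at E; the released (primary) structure is a cantilever built in at D.
Downward deflection at the released point E due to the loads:
  point load 157.5 at a = 1.42: Pa²(3L − a)/(6EI) = 1275/EI
  UDL 30: wL⁴/(8EI) = 19575/EI
  δ_0 = 20850/EI
Tip deflection under a unit load at E: L³/(3EI) = 204.7/EI.
With EI = 84000 kN·m²: δ_0 = 0.24821 m and δ_{EE} = 0.002437 m/kN.
Compatibility — the spring shortens by R_E/k under the reaction it provides: δ_0 − R_E·δ_{EE} = R_E/k. With 1/k = 0.000112 m/kN, R_E = δ_0 / (δ_{EE} + 1/k) = 0.24821 / (0.002437 + 0.000112) = 97.36 kN.

R_E = 97.36 kN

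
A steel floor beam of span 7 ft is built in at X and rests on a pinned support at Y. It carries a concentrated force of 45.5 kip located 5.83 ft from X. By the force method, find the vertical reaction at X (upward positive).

Release the roller at Y. Primary structure: cantilever fixed at X.
Primary-structure tip deflection at Y by superposition:
  point load 45.5 at a = 5.83: Pa²(3L − a)/(6EI) = 3910/EI
Flexibility coefficient — unit upward force at Y: δ_{YY} = L³/(3EI) = 114.3/EI.
The prop prevents deflection at Y: R_Y = δ_0/δ_{YY} = 3910/114.3 = 34.2 kip.
Vertical equilibrium: R_X = ΣP − R_Y = 45.5 − 34.2 = 11.3 kip.

R_X = 11.3 kip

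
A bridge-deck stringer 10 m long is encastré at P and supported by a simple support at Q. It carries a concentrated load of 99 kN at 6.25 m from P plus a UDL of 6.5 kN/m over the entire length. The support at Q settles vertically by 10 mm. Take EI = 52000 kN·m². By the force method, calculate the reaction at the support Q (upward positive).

Choose R_Q as the redundant. The primary structure is the cantilever fixed at P.
Deflection at Q on the released cantilever, summing each load's contribution:
  point load 99 at a = 6.25: Pa²(3L − a)/(6EI) = 15308/EI
  UDL 6.5: wL⁴/(8EI) = 8125/EI
  δ_0 = 23433/EI
Flexibility coefficient — unit upward force at Q: δ_{QQ} = L³/(3EI) = 333.3/EI.
With EI = 52000 kN·m²: δ_0 = 0.45063 m and δ_{QQ} = 0.00641 m/kN.
Compatibility — the beam at Q must follow the support down by 0.01 m: δ_0 − R_Q·δ_{QQ} = 0.01, so R_Q = (0.45063 − 0.01)/0.00641 = 68.74 kN.

R_Q = 68.74 kN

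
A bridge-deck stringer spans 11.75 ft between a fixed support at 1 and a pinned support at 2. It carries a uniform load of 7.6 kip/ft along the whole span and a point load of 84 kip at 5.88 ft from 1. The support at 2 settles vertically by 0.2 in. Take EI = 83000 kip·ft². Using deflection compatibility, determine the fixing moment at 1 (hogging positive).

M_1 = 346.2 kip·ft

Take the reaction at 2 as the redundant and release it; the primary structure is a cantilever fixed at 1.
Deflection at 2 on the released cantilever, summing each load's contribution:
  UDL 7.6: wL⁴/(8EI) = 18108/EI
  point load 84 at a = 5.88: Pa²(3L − a)/(6EI) = 14216/EI
  δ_0 = 32324/EI
Tip deflection under a unit load at 2: L³/(3EI) = 540.7/EI.
With EI = 83000 kip·ft²: δ_0 = 0.38945 ft and δ_{22} = 0.006515 ft/kip.
Compatibility — the beam at 2 must follow the support down by 0.01667 ft: δ_0 − R_2·δ_{22} = 0.01667, so R_2 = (0.38945 − 0.01667)/0.006515 = 57.22 kip.
Moment equilibrium about 1: M_1 = Σ(load moments about 1) − R_2·L = 1019 − 57.22×11.75 = 346.2 kip·ft.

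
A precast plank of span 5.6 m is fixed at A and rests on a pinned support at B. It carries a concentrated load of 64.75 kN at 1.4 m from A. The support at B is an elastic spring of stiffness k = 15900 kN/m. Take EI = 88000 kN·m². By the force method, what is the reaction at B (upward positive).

Take the reaction at B as the redundant and release it; the primary structure is a cantilever fixed at A.
Deflection at B on the released cantilever, summing each load's contribution:
  point load 64.75 at a = 1.4: Pa²(3L − a)/(6EI) = 325.7/EI
Flexibility coefficient — unit upward force at B: δ_{BB} = L³/(3EI) = 58.54/EI.
With EI = 88000 kN·m²: δ_0 = 0.003702 m and δ_{BB} = 0.000665 m/kN.
Compatibility — the spring shortens by R_B/k under the reaction it provides: δ_0 − R_B·δ_{BB} = R_B/k. With 1/k = 0.000063 m/kN, R_B = δ_0 / (δ_{BB} + 1/k) = 0.003702 / (0.000665 + 0.000063) = 5.084 kN.

R_B = 5.084 kN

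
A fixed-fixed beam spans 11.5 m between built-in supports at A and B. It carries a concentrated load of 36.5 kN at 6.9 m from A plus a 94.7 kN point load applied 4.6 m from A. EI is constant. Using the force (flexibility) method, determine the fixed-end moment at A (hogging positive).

M_A = 197.1 kN·m

Take the two fixed-end moments M_A, M_B as redundants; the released structure is the simple span AB.
On the primary (simply-supported) span, the end slopes from the loading are:
  at A: point load 36.5 at a = 6.9: Pab(L + b)/(6LEI) = 270.3/EI
  at B: point load 36.5 at a = 6.9: Pab(L + a)/(6LEI) = 308.9/EI
  at A: point load 94.7 at a = 4.6: Pab(L + b)/(6LEI) = 801.5/EI
  at B: point load 94.7 at a = 4.6: Pab(L + a)/(6LEI) = 701.3/EI
  θ_A0 = 1072/EI,  θ_B0 = 1010/EI
Flexibility coefficients: a unit moment at one end gives L/(3EI) there and L/(6EI) at the far end, so f₁₁ = f₂₂ = 3.833/EI and f₁₂ = f₂₁ = 1.917/EI.
Compatibility — zero rotation at each built-in end:
  3.833 M_A + 1.917 M_B = 1072
  1.917 M_A + 3.833 M_B = 1010
Solving the pair gives M_A = 197.1 kN·m and M_B = 165 kN·m (hogging).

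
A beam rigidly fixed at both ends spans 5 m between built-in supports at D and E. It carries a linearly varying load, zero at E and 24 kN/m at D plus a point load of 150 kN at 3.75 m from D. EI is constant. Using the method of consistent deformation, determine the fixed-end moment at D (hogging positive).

Take the two fixed-end moments M_D, M_E as redundants; the released structure is the simple span DE.
On the primary (simply-supported) span, the end slopes from the loading are:
  at D: triangular load, peak 24: w₀L³/(45EI) = 66.67/EI
  at E: triangular load, peak 24: 7w₀L³/(360EI) = 58.33/EI
  at D: point load 150 at a = 3.75: Pab(L + b)/(6LEI) = 146.5/EI
  at E: point load 150 at a = 3.75: Pab(L + a)/(6LEI) = 205.1/EI
  θ_D0 = 213.2/EI,  θ_E0 = 263.4/EI
Flexibility coefficients: a unit moment at one end gives L/(3EI) there and L/(6EI) at the far end, so f₁₁ = f₂₂ = 1.667/EI and f₁₂ = f₂₁ = 0.8333/EI.
Compatibility — zero rotation at each built-in end:
  1.667 M_D + 0.8333 M_E = 213.2
  0.8333 M_D + 1.667 M_E = 263.4
Solving the pair gives M_D = 65.16 kN·m and M_E = 125.5 kN·m (hogging).

M_D = 65.16 kN·m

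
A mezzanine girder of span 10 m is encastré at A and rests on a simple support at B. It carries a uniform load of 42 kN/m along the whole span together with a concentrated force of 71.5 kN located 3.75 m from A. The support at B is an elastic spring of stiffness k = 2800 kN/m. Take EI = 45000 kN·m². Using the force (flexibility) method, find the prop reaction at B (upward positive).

Release the roller at B. Primary structure: cantilever fixed at A.
Deflection at B on the released cantilever, summing each load's contribution:
  UDL 42: wL⁴/(8EI) = 52500/EI
  point load 71.5 at a = 3.75: Pa²(3L − a)/(6EI) = 4399/EI
  δ_0 = 56899/EI
Flexibility coefficient — unit upward force at B: δ_{BB} = L³/(3EI) = 333.3/EI.
With EI = 45000 kN·m²: δ_0 = 1.2644 m and δ_{BB} = 0.007407 m/kN.
Compatibility — the spring shortens by R_B/k under the reaction it provides: δ_0 − R_B·δ_{BB} = R_B/k. With 1/k = 0.000357 m/kN, R_B = δ_0 / (δ_{BB} + 1/k) = 1.2644 / (0.007407 + 0.000357) = 162.8 kN.

R_B = 162.8 kN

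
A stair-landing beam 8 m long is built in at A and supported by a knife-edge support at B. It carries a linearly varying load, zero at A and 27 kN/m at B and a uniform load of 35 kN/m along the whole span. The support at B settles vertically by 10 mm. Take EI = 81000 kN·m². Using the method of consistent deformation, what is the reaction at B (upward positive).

R_B = 159.7 kN

Remove the prop at B; the released (primary) structure is a cantilever built in at A.
Downward deflection at the released point B due to the loads:
  triangular load, peak 27 at the free end: 11w₀L⁴/(120EI) = 10138/EI
  UDL 35: wL⁴/(8EI) = 17920/EI
  δ_0 = 28058/EI
Tip deflection under a unit load at B: L³/(3EI) = 170.7/EI.
With EI = 81000 kN·m²: δ_0 = 0.34639 m and δ_{BB} = 0.002107 m/kN.
Compatibility — the beam at B must follow the support down by 0.01 m: δ_0 − R_B·δ_{BB} = 0.01, so R_B = (0.34639 − 0.01)/0.002107 = 159.7 kN.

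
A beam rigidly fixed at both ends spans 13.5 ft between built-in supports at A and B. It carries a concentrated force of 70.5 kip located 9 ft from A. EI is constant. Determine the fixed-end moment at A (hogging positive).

Release both end moments; the primary structure is a simply-supported span AB with redundants M_A and M_B.
End rotations of the released simple span under the applied load (×1/EI):
  at A: point load 70.5 at a = 9: Pab(L + b)/(6LEI) = 634.5/EI
  at B: point load 70.5 at a = 9: Pab(L + a)/(6LEI) = 793.1/EI
  θ_A0 = 634.5/EI,  θ_B0 = 793.1/EI
Flexibility coefficients: a unit moment at one end gives L/(3EI) there and L/(6EI) at the far end, so f₁₁ = f₂₂ = 4.5/EI and f₁₂ = f₂₁ = 2.25/EI.
Compatibility — zero rotation at each built-in end:
  4.5 M_A + 2.25 M_B = 634.5
  2.25 M_A + 4.5 M_B = 793.1
Solving the pair gives M_A = 70.5 kip·ft and M_B = 141 kip·ft (hogging).

M_A = 70.5 kip·ft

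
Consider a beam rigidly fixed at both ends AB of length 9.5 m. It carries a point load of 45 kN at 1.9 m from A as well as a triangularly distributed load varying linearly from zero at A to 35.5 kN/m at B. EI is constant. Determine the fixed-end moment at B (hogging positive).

M_B = 173.9 kN·m

Release both end moments; the primary structure is a simply-supported span AB with redundants M_A and M_B.
On the primary (simply-supported) span, the end slopes from the loading are:
  at A: point load 45 at a = 1.9: Pab(L + b)/(6LEI) = 194.9/EI
  at B: point load 45 at a = 1.9: Pab(L + a)/(6LEI) = 130/EI
  at A: triangular load, peak 35.5: 7w₀L³/(360EI) = 591.8/EI
  at B: triangular load, peak 35.5: w₀L³/(45EI) = 676.4/EI
  θ_A0 = 786.8/EI,  θ_B0 = 806.3/EI
Flexibility coefficients: a unit moment at one end gives L/(3EI) there and L/(6EI) at the far end, so f₁₁ = f₂₂ = 3.167/EI and f₁₂ = f₂₁ = 1.583/EI.
Compatibility — zero rotation at each built-in end:
  3.167 M_A + 1.583 M_B = 786.8
  1.583 M_A + 3.167 M_B = 806.3
Solving the pair gives M_A = 161.5 kN·m and M_B = 173.9 kN·m (hogging).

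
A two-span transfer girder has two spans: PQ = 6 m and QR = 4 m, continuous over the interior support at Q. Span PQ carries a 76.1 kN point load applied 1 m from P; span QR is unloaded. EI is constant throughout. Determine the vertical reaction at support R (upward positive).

Insert a hinge at Q; M_Q is the redundant, and each span becomes simply supported.
End slopes at the hinge Q, treating each span as simply supported:
  span PQ: point load 76.1 at a = 1: Pab(L + a)/(6LEI) = 73.99/EI
  relative rotation θ_0 = (73.99 + 0)/EI = 73.99/EI
A unit hogging moment at Q produces rotation L₁/(3EI) + L₂/(3EI) = 3.333/EI.
Compatibility: M_Q·(L₁+L₂)/(3EI) = θ_0, giving M_Q = 22.2 kN·m (hogging).
Span QR, ΣM about R: R_Q^{QR}·4 = 0 + 22.2, so R_Q^{QR} = 5.549 kN and R_R = 0 − 5.549 = -5.549 kN.

R_R = -5.549 kN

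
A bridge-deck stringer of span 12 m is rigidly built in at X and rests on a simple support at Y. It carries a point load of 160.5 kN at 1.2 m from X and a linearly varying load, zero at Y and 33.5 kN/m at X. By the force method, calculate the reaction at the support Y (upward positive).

R_Y = 42.53 kN

Take the reaction at Y as the redundant and release it; the primary structure is a cantilever fixed at X.
Primary-structure tip deflection at Y by superposition:
  point load 160.5 at a = 1.2: Pa²(3L − a)/(6EI) = 1340/EI
  triangular load, peak 33.5 at the fixed end: w₀L⁴/(30EI) = 23155/EI
  δ_0 = 24496/EI
Tip deflection under a unit load at Y: L³/(3EI) = 576/EI.
The prop prevents deflection at Y: R_Y = δ_0/δ_{YY} = 24496/576 = 42.53 kN.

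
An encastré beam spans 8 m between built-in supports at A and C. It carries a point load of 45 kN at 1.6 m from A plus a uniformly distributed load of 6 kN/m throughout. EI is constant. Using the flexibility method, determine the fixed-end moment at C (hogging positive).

Release both end moments; the primary structure is a simply-supported span AC with redundants M_A and M_C.
Simple-span end rotations at A and C under the given loads:
  at A: point load 45 at a = 1.6: Pab(L + b)/(6LEI) = 138.2/EI
  at C: point load 45 at a = 1.6: Pab(L + a)/(6LEI) = 92.16/EI
  at A: UDL 6: wL³/(24EI) = 128/EI
  at C: UDL 6: wL³/(24EI) = 128/EI
  θ_A0 = 266.2/EI,  θ_C0 = 220.2/EI
Flexibility coefficients: a unit moment at one end gives L/(3EI) there and L/(6EI) at the far end, so f₁₁ = f₂₂ = 2.667/EI and f₁₂ = f₂₁ = 1.333/EI.
Compatibility — zero rotation at each built-in end:
  2.667 M_A + 1.333 M_C = 266.2
  1.333 M_A + 2.667 M_C = 220.2
Solving the pair gives M_A = 78.08 kN·m and M_C = 43.52 kN·m (hogging).

M_C = 43.52 kN·m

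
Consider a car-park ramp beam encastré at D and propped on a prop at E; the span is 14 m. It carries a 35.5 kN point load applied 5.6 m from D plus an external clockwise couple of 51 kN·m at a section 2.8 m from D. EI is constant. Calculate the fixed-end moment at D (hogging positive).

M_D = 118.9 kN·m

Take the reaction at E as the redundant and release it; the primary structure is a cantilever fixed at D.
Primary-structure tip deflection at E by superposition:
  point load 35.5 at a = 5.6: Pa²(3L − a)/(6EI) = 6754/EI
  clockwise couple 51 at a = 2.8: M₀a(2L − a)/(2EI) = 1799/EI
  δ_0 = 8553/EI
Tip deflection under a unit load at E: L³/(3EI) = 914.7/EI.
Compatibility at E: δ_0 − R_E·δ_{EE} = 0, so R_E = 8553/914.7 = 9.351 kN.
Moment equilibrium about D: M_D = Σ(load moments about D) − R_E·L = 249.8 − 9.351×14 = 118.9 kN·m.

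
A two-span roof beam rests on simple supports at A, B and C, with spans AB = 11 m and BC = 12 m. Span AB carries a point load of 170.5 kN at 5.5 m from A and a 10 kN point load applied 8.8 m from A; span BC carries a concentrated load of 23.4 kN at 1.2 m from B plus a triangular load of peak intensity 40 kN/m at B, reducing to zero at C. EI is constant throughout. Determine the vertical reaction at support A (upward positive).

R_A = 51.92 kN

Release continuity at B by inserting a hinge; the redundant is the internal moment M_B. The primary structure is two simply-supported spans AB and BC.
Rotations at B on the released spans (each span's end-slope, ×1/EI):
  span AB: point load 170.5 at a = 5.5: Pab(L + a)/(6LEI) = 1289/EI
  span AB: point load 10 at a = 8.8: Pab(L + a)/(6LEI) = 58.08/EI
  span BC: point load 23.4 at a = 1.2: Pab(L + b)/(6LEI) = 96.03/EI
  span BC: triangular load, peak 40: w₀L³/(45EI) = 1536/EI
  relative rotation θ_0 = (1347 + 1632)/EI = 2980/EI
A unit hogging moment at B produces rotation L₁/(3EI) + L₂/(3EI) = 7.667/EI.
Slope continuity at B: θ_0 = M_B·7.667/EI, so M_B = 2980/7.667 = 388.6 kN·m (hogging).
Span AB, ΣM about A with M_B applied at B: R_B^{AB}·11 = 1026 + 388.6, so R_B^{AB} = 128.6 kN and R_A = 180.5 − 128.6 = 51.92 kN.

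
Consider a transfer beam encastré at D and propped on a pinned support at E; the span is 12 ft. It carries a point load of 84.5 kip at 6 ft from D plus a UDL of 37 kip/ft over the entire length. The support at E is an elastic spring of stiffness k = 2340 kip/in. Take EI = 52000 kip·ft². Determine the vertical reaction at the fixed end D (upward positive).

R_D = 336.2 kip

Release the roller at E. Primary structure: cantilever fixed at D.
Free-end deflection of the primary structure under the applied loading (downward +):
  point load 84.5 at a = 6: Pa²(3L − a)/(6EI) = 15210/EI
  UDL 37: wL⁴/(8EI) = 95904/EI
  δ_0 = 111114/EI
Tip deflection under a unit load at E: L³/(3EI) = 576/EI.
With EI = 52000 kip·ft²: δ_0 = 2.1368 ft and δ_{EE} = 0.011077 ft/kip.
Compatibility — the spring shortens by R_E/k under the reaction it provides: δ_0 − R_E·δ_{EE} = R_E/k. With 1/k = 1/(2340×12) ft/kip = 0.000036 ft/kip, R_E = δ_0 / (δ_{EE} + 1/k) = 2.1368 / (0.011077 + 0.000036) = 192.3 kip.
Vertical equilibrium: R_D = ΣP − R_E = 528.5 − 192.3 = 336.2 kip.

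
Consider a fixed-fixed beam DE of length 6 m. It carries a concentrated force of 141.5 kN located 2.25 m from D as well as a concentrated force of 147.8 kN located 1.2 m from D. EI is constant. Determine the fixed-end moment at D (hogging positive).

M_D = 237.9 kN·m

Release both end moments; the primary structure is a simply-supported span DE with redundants M_D and M_E.
End rotations of the released simple span under the applied load (×1/EI):
  at D: point load 141.5 at a = 2.25: Pab(L + b)/(6LEI) = 323.3/EI
  at E: point load 141.5 at a = 2.25: Pab(L + a)/(6LEI) = 273.6/EI
  at D: point load 147.8 at a = 1.2: Pab(L + b)/(6LEI) = 255.4/EI
  at E: point load 147.8 at a = 1.2: Pab(L + a)/(6LEI) = 170.3/EI
  θ_D0 = 578.7/EI,  θ_E0 = 443.9/EI
Flexibility coefficients: a unit moment at one end gives L/(3EI) there and L/(6EI) at the far end, so f₁₁ = f₂₂ = 2/EI and f₁₂ = f₂₁ = 1/EI.
Compatibility — zero rotation at each built-in end:
  2 M_D + 1 M_E = 578.7
  1 M_D + 2 M_E = 443.9
Solving the pair gives M_D = 237.9 kN·m and M_E = 103 kN·m (hogging).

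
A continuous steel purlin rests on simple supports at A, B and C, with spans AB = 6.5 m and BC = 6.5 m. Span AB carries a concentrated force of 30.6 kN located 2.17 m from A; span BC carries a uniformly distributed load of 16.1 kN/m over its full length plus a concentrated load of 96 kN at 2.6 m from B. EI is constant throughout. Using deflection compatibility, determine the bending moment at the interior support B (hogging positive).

Insert a hinge at B; M_B is the redundant, and each span becomes simply supported.
Discontinuity in slope at B on the released structure — sum the simple-span end rotations:
  span AB: point load 30.6 at a = 2.17: Pab(L + a)/(6LEI) = 63.92/EI
  span BC: UDL 16.1: wL³/(24EI) = 184.2/EI
  span BC: point load 96 at a = 2.6: Pab(L + b)/(6LEI) = 259.6/EI
  relative rotation θ_0 = (63.92 + 443.8)/EI = 507.7/EI
A unit hogging moment at B produces rotation L₁/(3EI) + L₂/(3EI) = 4.333/EI.
Slope continuity at B: θ_0 = M_B·4.333/EI, so M_B = 507.7/4.333 = 117.2 kN·m (hogging).

M_B = 117.2 kN·m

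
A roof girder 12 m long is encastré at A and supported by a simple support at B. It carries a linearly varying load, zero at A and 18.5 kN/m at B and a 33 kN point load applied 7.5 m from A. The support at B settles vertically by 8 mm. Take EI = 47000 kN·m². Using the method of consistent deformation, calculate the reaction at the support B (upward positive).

R_B = 75.7 kN

Remove the prop at B; the released (primary) structure is a cantilever built in at A.
Downward deflection at the released point B due to the loads:
  triangular load, peak 18.5 at the free end: 11w₀L⁴/(120EI) = 35165/EI
  point load 33 at a = 7.5: Pa²(3L − a)/(6EI) = 8817/EI
  δ_0 = 43982/EI
Flexibility coefficient — unit upward force at B: δ_{BB} = L³/(3EI) = 576/EI.
With EI = 47000 kN·m²: δ_0 = 0.93579 m and δ_{BB} = 0.012255 m/kN.
Compatibility — the beam at B must follow the support down by 0.008 m: δ_0 − R_B·δ_{BB} = 0.008, so R_B = (0.93579 − 0.008)/0.012255 = 75.7 kN.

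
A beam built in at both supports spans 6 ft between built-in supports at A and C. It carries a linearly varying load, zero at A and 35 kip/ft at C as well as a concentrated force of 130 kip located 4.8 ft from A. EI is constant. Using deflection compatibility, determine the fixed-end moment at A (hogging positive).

Release both end moments; the primary structure is a simply-supported span AC with redundants M_A and M_C.
Simple-span end rotations at A and C under the given loads:
  at A: triangular load, peak 35: 7w₀L³/(360EI) = 147/EI
  at C: triangular load, peak 35: w₀L³/(45EI) = 168/EI
  at A: point load 130 at a = 4.8: Pab(L + b)/(6LEI) = 149.8/EI
  at C: point load 130 at a = 4.8: Pab(L + a)/(6LEI) = 224.6/EI
  θ_A0 = 296.8/EI,  θ_C0 = 392.6/EI
Flexibility coefficients: a unit moment at one end gives L/(3EI) there and L/(6EI) at the far end, so f₁₁ = f₂₂ = 2/EI and f₁₂ = f₂₁ = 1/EI.
Compatibility — zero rotation at each built-in end:
  2 M_A + 1 M_C = 296.8
  1 M_A + 2 M_C = 392.6
Solving the pair gives M_A = 66.96 kip·ft and M_C = 162.8 kip·ft (hogging).

M_A = 66.96 kip·ft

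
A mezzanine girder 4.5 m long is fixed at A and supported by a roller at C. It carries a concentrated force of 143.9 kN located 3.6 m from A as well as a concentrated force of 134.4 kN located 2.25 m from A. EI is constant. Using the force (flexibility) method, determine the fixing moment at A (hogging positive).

M_A = 175.6 kN·m

Remove the prop at C; the released (primary) structure is a cantilever built in at A.
Downward deflection at the released point C due to the loads:
  point load 143.9 at a = 3.6: Pa²(3L − a)/(6EI) = 3077/EI
  point load 134.4 at a = 2.25: Pa²(3L − a)/(6EI) = 1276/EI
  δ_0 = 4353/EI
Flexibility coefficient — unit upward force at C: δ_{CC} = L³/(3EI) = 30.38/EI.
The prop prevents deflection at C: R_C = δ_0/δ_{CC} = 4353/30.38 = 143.3 kN.
Moment equilibrium about A: M_A = Σ(load moments about A) − R_C·L = 820.4 − 143.3×4.5 = 175.6 kN·m.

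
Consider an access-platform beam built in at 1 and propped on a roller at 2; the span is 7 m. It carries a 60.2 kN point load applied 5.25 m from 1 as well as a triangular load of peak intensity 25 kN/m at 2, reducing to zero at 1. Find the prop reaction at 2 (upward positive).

Remove the prop at 2; the released (primary) structure is a cantilever built in at 1.
Deflection at 2 on the released cantilever, summing each load's contribution:
  point load 60.2 at a = 5.25: Pa²(3L − a)/(6EI) = 4356/EI
  triangular load, peak 25 at the free end: 11w₀L⁴/(120EI) = 5502/EI
  δ_0 = 9858/EI
Tip deflection under a unit load at 2: L³/(3EI) = 114.3/EI.
The prop prevents deflection at 2: R_2 = δ_0/δ_{22} = 9858/114.3 = 86.22 kN.

R_2 = 86.22 kN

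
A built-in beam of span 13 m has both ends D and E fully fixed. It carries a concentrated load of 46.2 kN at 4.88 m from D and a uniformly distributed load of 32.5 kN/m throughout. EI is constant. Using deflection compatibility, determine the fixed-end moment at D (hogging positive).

Release both end moments; the primary structure is a simply-supported span DE with redundants M_D and M_E.
End rotations of the released simple span under the applied load (×1/EI):
  at D: point load 46.2 at a = 4.88: Pab(L + b)/(6LEI) = 495.7/EI
  at E: point load 46.2 at a = 4.88: Pab(L + a)/(6LEI) = 419.7/EI
  at D: UDL 32.5: wL³/(24EI) = 2975/EI
  at E: UDL 32.5: wL³/(24EI) = 2975/EI
  θ_D0 = 3471/EI,  θ_E0 = 3395/EI
Flexibility coefficients: a unit moment at one end gives L/(3EI) there and L/(6EI) at the far end, so f₁₁ = f₂₂ = 4.333/EI and f₁₂ = f₂₁ = 2.167/EI.
Compatibility — zero rotation at each built-in end:
  4.333 M_D + 2.167 M_E = 3471
  2.167 M_D + 4.333 M_E = 3395
Solving the pair gives M_D = 545.7 kN·m and M_E = 510.6 kN·m (hogging).

M_D = 545.7 kN·m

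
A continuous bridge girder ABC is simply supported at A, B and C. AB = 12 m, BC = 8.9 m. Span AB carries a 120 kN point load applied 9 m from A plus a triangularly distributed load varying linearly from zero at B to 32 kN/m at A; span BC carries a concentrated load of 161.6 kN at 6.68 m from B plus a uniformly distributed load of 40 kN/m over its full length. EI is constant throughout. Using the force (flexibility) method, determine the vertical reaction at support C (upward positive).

Release continuity at B by inserting a hinge; the redundant is the internal moment M_B. The primary structure is two simply-supported spans AB and BC.
End slopes at the hinge B, treating each span as simply supported:
  span AB: point load 120 at a = 9: Pab(L + a)/(6LEI) = 945/EI
  span AB: triangular load, peak 32: 7w₀L³/(360EI) = 1075/EI
  span BC: point load 161.6 at a = 6.68: Pab(L + b)/(6LEI) = 499/EI
  span BC: UDL 40: wL³/(24EI) = 1175/EI
  relative rotation θ_0 = (2020 + 1674)/EI = 3694/EI
A unit hogging moment at B produces rotation L₁/(3EI) + L₂/(3EI) = 6.967/EI.
Compatibility: M_B·(L₁+L₂)/(3EI) = θ_0, giving M_B = 530.3 kN·m (hogging).
Span BC, ΣM about C: R_B^{BC}·8.9 = 1943 + 530.3, so R_B^{BC} = 277.9 kN and R_C = 517.6 − 277.9 = 239.7 kN.

R_C = 239.7 kN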